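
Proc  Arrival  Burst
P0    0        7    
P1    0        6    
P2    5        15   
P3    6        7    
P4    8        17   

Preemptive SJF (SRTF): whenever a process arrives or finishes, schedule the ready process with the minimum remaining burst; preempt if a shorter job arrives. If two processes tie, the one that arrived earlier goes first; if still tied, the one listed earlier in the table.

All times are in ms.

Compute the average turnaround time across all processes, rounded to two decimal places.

Schedule: | P1 0-6 | P0 6-13 | P3 13-20 | P2 20-35 | P4 35-52 |
Completion: P0=13  P1=6  P2=35  P3=20  P4=52
Turnaround times: P0=13, P1=6, P2=30, P3=14, P4=44
Average turnaround = (13+6+30+14+44) / 5 = 107/5 = 21.40

21.40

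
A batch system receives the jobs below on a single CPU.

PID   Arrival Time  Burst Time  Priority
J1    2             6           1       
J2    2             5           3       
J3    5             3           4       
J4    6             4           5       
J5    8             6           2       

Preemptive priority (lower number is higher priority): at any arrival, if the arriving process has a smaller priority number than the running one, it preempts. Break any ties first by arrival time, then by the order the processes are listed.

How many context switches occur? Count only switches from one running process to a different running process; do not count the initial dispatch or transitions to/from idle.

Schedule: | idle 0-2 | J1 2-8 | J5 8-14 | J2 14-19 | J3 19-22 | J4 22-26 |
Completion: J1=8  J2=19  J3=22  J4=26  J5=14
Turnaround (C−A): J1=6  J2=17  J3=17  J4=20  J5=6

4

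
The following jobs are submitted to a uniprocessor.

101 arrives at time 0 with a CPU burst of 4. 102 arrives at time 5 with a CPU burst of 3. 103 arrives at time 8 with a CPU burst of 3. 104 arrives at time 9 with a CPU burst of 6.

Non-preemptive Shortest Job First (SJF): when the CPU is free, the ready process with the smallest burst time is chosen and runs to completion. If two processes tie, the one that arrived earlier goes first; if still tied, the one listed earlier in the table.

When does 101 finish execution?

4

Timeline: | 101 0-4 | idle 4-5 | 102 5-8 | 103 8-11 | 104 11-17 |
Completion: 101=4  102=8  103=11  104=17
Turnaround (C−A): 101=4  102=3  103=3  104=8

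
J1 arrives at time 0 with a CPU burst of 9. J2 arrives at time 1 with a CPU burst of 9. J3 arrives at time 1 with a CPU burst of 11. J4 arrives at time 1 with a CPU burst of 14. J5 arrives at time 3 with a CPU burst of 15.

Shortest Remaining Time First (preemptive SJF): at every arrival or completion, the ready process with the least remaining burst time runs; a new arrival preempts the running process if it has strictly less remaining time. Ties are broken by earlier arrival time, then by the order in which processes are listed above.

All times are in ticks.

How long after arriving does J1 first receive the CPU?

0

Schedule: | J1 0-9 | J2 9-18 | J3 18-29 | J4 29-43 | J5 43-58 |
Completion: J1=9  J2=18  J3=29  J4=43  J5=58
Response(J1) = first start − arrival = 0 − 0 = 0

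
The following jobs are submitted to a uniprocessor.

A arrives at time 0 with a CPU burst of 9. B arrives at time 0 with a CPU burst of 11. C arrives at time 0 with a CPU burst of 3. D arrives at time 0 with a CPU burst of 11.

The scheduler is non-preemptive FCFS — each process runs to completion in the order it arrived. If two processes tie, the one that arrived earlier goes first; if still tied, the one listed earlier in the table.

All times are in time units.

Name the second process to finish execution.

Timeline: | A 0-9 | B 9-20 | C 20-23 | D 23-34 |
Completion: A=9  B=20  C=23  D=34
Turnaround (C−A): A=9  B=20  C=23  D=34
Finish order: A → B → C → D

B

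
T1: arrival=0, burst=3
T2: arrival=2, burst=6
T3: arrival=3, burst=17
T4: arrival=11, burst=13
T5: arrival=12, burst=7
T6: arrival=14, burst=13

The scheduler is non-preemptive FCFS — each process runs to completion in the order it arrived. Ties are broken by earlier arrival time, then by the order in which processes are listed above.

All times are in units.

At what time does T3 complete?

Timeline: | T1 0-3 | T2 3-9 | T3 9-26 | T4 26-39 | T5 39-46 | T6 46-59 |
Completion: T1=3  T2=9  T3=26  T4=39  T5=46  T6=59
Turnaround (C−A): T1=3  T2=7  T3=23  T4=28  T5=34  T6=45

26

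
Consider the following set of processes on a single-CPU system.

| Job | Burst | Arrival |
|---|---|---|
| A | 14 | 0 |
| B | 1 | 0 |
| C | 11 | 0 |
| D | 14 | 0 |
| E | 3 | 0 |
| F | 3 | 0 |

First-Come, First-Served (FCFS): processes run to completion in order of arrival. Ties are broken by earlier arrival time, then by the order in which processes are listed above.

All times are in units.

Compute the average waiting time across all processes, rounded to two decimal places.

Gantt: | A 0-14 | B 14-15 | C 15-26 | D 26-40 | E 40-43 | F 43-46 |
Completion: A=14  B=15  C=26  D=40  E=43  F=46
Turnaround (C−A): A=14  B=15  C=26  D=40  E=43  F=46
Waiting times: A=0, B=14, C=15, D=26, E=40, F=43
Average waiting = (0+14+15+26+40+43) / 6 = 138/6 = 23.00

23.00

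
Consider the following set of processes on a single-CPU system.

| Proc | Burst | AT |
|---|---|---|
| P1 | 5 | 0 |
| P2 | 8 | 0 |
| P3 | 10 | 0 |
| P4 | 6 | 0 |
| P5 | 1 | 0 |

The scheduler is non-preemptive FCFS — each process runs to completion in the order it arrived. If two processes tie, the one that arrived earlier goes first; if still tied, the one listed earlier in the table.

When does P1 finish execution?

Schedule: | P1 0-5 | P2 5-13 | P3 13-23 | P4 23-29 | P5 29-30 |
Completion: P1=5  P2=13  P3=23  P4=29  P5=30
Turnaround (C−A): P1=5  P2=13  P3=23  P4=29  P5=30

5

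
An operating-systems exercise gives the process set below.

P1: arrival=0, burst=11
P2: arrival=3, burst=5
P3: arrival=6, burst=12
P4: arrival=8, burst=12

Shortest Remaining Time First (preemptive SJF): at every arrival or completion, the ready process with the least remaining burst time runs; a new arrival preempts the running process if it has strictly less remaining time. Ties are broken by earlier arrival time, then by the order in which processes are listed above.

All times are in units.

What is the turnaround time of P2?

5

Schedule: | P1 0-3 | P2 3-8 | P1 8-16 | P3 16-28 | P4 28-40 |
Completion: P1=16  P2=8  P3=28  P4=40
Turnaround(P2) = completion − arrival = 8 − 3 = 5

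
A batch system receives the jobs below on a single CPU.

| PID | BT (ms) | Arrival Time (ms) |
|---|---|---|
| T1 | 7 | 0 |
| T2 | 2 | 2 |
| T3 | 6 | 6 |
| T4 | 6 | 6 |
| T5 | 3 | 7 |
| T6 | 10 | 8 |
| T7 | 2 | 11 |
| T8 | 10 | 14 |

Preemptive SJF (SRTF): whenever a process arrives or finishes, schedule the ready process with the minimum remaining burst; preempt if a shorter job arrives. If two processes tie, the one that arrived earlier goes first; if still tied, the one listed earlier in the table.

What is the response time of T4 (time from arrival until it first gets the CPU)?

Timeline: | T1 0-2 | T2 2-4 | T1 4-9 | T5 9-12 | T7 12-14 | T3 14-20 | T4 20-26 | T6 26-36 | T8 36-46 |
Completion: T1=9  T2=4  T3=20  T4=26  T5=12  T6=36  T7=14  T8=46
Response(T4) = first start − arrival = 20 − 6 = 14

14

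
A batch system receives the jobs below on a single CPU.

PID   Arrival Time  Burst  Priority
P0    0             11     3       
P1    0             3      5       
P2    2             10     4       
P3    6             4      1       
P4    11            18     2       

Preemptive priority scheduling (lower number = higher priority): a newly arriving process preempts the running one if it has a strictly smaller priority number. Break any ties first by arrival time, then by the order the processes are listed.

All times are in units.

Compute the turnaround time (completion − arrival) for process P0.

Schedule: | P0 0-6 | P3 6-10 | P0 10-11 | P4 11-29 | P0 29-33 | P2 33-43 | P1 43-46 |
Completion: P0=33  P1=46  P2=43  P3=10  P4=29
Turnaround (C−A): P0=33  P1=46  P2=41  P3=4  P4=18
Turnaround(P0) = completion − arrival = 33 − 0 = 33

33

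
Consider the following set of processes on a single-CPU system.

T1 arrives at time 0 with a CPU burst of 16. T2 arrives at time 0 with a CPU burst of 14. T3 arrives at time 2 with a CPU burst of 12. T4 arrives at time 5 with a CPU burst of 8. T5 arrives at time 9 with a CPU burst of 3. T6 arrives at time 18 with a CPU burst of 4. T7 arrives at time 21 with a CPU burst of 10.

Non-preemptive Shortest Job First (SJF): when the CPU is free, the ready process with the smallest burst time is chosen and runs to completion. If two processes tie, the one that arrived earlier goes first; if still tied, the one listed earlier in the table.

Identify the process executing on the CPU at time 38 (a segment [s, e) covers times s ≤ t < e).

Gantt: | T2 0-14 | T5 14-17 | T4 17-25 | T6 25-29 | T7 29-39 | T3 39-51 | T1 51-67 |
Completion: T1=67  T2=14  T3=51  T4=25  T5=17  T6=29  T7=39

T7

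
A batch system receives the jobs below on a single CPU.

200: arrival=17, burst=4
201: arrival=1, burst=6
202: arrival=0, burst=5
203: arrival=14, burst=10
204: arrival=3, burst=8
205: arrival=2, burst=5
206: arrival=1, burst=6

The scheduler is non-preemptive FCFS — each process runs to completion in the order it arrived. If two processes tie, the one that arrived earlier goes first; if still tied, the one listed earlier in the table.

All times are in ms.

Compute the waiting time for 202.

0

Gantt: | 202 0-5 | 201 5-11 | 206 11-17 | 205 17-22 | 204 22-30 | 203 30-40 | 200 40-44 |
Completion: 200=44  201=11  202=5  203=40  204=30  205=22  206=17
Turnaround (C−A): 200=27  201=10  202=5  203=26  204=27  205=20  206=16
Waiting(202) = turnaround − burst = 5 − 5 = 0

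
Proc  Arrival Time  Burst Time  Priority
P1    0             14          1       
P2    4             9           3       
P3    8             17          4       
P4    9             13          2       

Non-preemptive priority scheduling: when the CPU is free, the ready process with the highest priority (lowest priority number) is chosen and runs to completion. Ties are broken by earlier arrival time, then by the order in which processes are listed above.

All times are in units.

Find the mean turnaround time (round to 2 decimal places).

Timeline: | P1 0-14 | P4 14-27 | P2 27-36 | P3 36-53 |
Completion: P1=14  P2=36  P3=53  P4=27
Turnaround (C−A): P1=14  P2=32  P3=45  P4=18
Turnaround times: P1=14, P2=32, P3=45, P4=18
Average turnaround = (14+32+45+18) / 4 = 109/4 = 27.25

27.25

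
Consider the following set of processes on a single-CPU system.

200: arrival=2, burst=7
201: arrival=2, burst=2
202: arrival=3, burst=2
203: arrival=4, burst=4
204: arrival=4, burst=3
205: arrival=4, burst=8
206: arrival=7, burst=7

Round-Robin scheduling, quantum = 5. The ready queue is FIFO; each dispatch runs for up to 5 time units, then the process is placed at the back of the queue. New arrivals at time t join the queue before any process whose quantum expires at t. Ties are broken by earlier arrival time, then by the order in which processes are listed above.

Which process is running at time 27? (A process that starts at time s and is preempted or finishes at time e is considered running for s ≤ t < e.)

Schedule: | idle 0-2 | 200 2-7 | 201 7-9 | 202 9-11 | 203 11-15 | 204 15-18 | 205 18-23 | 206 23-28 | 200 28-30 | 205 30-33 | 206 33-35 |
Completion: 200=30  201=9  202=11  203=15  204=18  205=33  206=35
Turnaround (C−A): 200=28  201=7  202=8  203=11  204=14  205=29  206=28

206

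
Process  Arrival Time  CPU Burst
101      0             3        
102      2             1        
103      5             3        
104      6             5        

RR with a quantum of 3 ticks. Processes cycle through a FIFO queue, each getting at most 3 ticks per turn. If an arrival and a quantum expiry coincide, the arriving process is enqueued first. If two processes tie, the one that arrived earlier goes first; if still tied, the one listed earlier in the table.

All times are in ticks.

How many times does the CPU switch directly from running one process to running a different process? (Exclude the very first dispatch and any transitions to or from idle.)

2

Gantt: | 101 0-3 | 102 3-4 | idle 4-5 | 103 5-8 | 104 8-13 |
Completion: 101=3  102=4  103=8  104=13
Turnaround (C−A): 101=3  102=2  103=3  104=7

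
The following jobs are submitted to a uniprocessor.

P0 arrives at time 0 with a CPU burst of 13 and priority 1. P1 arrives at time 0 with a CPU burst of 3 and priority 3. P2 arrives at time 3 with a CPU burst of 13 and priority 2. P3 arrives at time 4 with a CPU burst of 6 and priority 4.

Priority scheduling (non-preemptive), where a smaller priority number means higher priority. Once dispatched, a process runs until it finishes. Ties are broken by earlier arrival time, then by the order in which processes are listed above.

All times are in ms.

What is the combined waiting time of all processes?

61

Gantt: | P0 0-13 | P2 13-26 | P1 26-29 | P3 29-35 |
Completion: P0=13  P1=29  P2=26  P3=35
Turnaround (C−A): P0=13  P1=29  P2=23  P3=31
Waiting = turnaround − burst: P0=0, P1=26, P2=10, P3=25
Total waiting = 0 + 26 + 10 + 25 = 61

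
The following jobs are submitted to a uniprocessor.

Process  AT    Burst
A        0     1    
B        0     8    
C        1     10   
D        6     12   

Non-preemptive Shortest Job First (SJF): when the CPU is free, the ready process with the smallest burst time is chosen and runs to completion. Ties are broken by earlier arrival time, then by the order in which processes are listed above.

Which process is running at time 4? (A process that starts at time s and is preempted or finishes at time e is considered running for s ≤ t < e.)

Timeline: | A 0-1 | B 1-9 | C 9-19 | D 19-31 |
Completion: A=1  B=9  C=19  D=31
Turnaround (C−A): A=1  B=9  C=18  D=25

B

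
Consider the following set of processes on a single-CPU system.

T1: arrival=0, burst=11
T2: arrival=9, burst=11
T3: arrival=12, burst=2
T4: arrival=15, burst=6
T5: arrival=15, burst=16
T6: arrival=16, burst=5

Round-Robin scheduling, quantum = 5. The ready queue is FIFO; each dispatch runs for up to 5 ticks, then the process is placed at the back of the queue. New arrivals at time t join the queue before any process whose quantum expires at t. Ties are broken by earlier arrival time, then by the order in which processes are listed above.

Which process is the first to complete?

Schedule: | T1 0-10 | T2 10-15 | T1 15-16 | T3 16-18 | T4 18-23 | T5 23-28 | T2 28-33 | T6 33-38 | T4 38-39 | T5 39-44 | T2 44-45 | T5 45-51 |
Completion: T1=16  T2=45  T3=18  T4=39  T5=51  T6=38
Turnaround (C−A): T1=16  T2=36  T3=6  T4=24  T5=36  T6=22
Finish order: T1 → T3 → T6 → T4 → T2 → T5

T1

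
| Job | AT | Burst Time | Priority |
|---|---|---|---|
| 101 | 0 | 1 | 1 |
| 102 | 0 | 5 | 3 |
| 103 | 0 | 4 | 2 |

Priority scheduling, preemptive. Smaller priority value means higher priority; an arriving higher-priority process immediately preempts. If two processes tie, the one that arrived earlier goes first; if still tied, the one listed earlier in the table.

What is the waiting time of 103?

Timeline: | 101 0-1 | 103 1-5 | 102 5-10 |
Completion: 101=1  102=10  103=5
Waiting(103) = turnaround − burst = 5 − 4 = 1

1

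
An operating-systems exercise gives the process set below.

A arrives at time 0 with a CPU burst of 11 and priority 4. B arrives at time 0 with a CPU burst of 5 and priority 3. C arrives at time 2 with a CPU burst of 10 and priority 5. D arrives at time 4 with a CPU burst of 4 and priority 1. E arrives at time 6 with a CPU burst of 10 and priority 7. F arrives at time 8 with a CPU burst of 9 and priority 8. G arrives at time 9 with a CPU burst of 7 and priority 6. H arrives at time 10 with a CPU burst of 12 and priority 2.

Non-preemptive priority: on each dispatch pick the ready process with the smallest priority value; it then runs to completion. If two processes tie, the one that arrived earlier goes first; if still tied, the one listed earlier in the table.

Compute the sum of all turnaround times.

Timeline: | B 0-5 | D 5-9 | A 9-20 | H 20-32 | C 32-42 | G 42-49 | E 49-59 | F 59-68 |
Completion: A=20  B=5  C=42  D=9  E=59  F=68  G=49  H=32
Turnaround = completion − arrival: A=20, B=5, C=40, D=5, E=53, F=60, G=40, H=22
Total turnaround = 20 + 5 + 40 + 5 + 53 + 60 + 40 + 22 = 245

245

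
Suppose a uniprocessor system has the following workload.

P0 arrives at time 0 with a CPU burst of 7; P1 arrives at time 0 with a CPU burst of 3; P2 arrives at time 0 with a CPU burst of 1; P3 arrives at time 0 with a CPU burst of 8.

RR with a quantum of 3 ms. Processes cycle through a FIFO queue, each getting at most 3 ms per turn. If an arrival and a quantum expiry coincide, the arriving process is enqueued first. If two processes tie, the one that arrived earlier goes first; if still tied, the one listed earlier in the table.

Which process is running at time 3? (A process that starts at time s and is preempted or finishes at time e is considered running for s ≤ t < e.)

P1

Gantt: | P0 0-3 | P1 3-6 | P2 6-7 | P3 7-10 | P0 10-13 | P3 13-16 | P0 16-17 | P3 17-19 |
Completion: P0=17  P1=6  P2=7  P3=19
Turnaround (C−A): P0=17  P1=6  P2=7  P3=19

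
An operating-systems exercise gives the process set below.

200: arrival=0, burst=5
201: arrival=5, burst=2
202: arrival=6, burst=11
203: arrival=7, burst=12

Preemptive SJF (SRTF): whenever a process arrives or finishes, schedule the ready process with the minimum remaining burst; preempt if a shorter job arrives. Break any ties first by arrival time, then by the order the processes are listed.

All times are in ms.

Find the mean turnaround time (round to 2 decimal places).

10.50

Schedule: | 200 0-5 | 201 5-7 | 202 7-18 | 203 18-30 |
Completion: 200=5  201=7  202=18  203=30
Turnaround times: 200=5, 201=2, 202=12, 203=23
Average turnaround = (5+2+12+23) / 4 = 42/4 = 10.50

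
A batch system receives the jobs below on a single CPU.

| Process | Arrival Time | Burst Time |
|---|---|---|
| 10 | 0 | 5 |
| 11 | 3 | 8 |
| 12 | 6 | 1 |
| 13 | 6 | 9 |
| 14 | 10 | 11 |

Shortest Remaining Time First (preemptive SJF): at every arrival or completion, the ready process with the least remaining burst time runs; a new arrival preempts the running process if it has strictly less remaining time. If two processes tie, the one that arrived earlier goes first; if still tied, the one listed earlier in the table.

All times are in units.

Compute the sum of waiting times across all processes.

Schedule: | 10 0-5 | 11 5-6 | 12 6-7 | 11 7-14 | 13 14-23 | 14 23-34 |
Completion: 10=5  11=14  12=7  13=23  14=34
Waiting = turnaround − burst: 10=0, 11=3, 12=0, 13=8, 14=13
Total waiting = 0 + 3 + 0 + 8 + 13 = 24

24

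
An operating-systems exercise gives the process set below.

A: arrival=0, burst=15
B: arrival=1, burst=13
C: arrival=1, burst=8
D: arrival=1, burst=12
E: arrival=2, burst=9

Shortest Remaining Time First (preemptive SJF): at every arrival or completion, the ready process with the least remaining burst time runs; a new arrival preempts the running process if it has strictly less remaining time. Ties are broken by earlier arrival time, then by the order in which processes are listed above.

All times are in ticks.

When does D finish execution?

Gantt: | A 0-1 | C 1-9 | E 9-18 | D 18-30 | B 30-43 | A 43-57 |
Completion: A=57  B=43  C=9  D=30  E=18

30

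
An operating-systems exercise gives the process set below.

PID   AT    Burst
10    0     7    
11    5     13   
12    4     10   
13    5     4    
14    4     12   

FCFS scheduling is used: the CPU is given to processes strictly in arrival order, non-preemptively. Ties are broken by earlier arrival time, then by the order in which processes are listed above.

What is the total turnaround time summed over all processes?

123

Schedule: | 10 0-7 | 12 7-17 | 14 17-29 | 11 29-42 | 13 42-46 |
Completion: 10=7  11=42  12=17  13=46  14=29
Turnaround (C−A): 10=7  11=37  12=13  13=41  14=25
Turnaround = completion − arrival: 10=7, 11=37, 12=13, 13=41, 14=25
Total turnaround = 7 + 37 + 13 + 41 + 25 = 123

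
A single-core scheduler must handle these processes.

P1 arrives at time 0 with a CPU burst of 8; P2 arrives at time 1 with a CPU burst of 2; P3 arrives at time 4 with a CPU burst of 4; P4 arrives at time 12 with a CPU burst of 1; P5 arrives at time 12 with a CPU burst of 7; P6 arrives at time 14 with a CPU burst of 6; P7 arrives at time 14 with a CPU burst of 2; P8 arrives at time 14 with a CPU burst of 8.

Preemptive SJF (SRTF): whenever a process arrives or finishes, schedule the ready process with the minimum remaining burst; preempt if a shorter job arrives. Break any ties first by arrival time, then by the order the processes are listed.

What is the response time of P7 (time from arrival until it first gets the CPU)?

Schedule: | P1 0-1 | P2 1-3 | P1 3-4 | P3 4-8 | P1 8-12 | P4 12-13 | P1 13-15 | P7 15-17 | P6 17-23 | P5 23-30 | P8 30-38 |
Completion: P1=15  P2=3  P3=8  P4=13  P5=30  P6=23  P7=17  P8=38
Response(P7) = first start − arrival = 15 − 14 = 1

1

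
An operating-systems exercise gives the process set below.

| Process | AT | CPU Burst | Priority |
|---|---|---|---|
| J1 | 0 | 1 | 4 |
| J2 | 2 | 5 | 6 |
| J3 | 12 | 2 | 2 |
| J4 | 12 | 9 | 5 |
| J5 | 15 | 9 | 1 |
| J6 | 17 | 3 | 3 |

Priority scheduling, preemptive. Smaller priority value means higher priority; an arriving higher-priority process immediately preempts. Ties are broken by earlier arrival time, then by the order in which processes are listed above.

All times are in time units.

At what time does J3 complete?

Schedule: | J1 0-1 | idle 1-2 | J2 2-7 | idle 7-12 | J3 12-14 | J4 14-15 | J5 15-24 | J6 24-27 | J4 27-35 |
Completion: J1=1  J2=7  J3=14  J4=35  J5=24  J6=27

14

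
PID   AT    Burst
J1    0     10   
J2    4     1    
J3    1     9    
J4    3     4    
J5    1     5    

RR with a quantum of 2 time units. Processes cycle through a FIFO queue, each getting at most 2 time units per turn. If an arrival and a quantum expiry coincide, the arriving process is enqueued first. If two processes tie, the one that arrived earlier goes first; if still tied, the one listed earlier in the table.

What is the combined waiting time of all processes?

71

Gantt: | J1 0-2 | J3 2-4 | J5 4-6 | J1 6-8 | J4 8-10 | J2 10-11 | J3 11-13 | J5 13-15 | J1 15-17 | J4 17-19 | J3 19-21 | J5 21-22 | J1 22-24 | J3 24-26 | J1 26-28 | J3 28-29 |
Completion: J1=28  J2=11  J3=29  J4=19  J5=22
Turnaround (C−A): J1=28  J2=7  J3=28  J4=16  J5=21
Waiting = turnaround − burst: J1=18, J2=6, J3=19, J4=12, J5=16
Total waiting = 18 + 6 + 19 + 12 + 16 = 71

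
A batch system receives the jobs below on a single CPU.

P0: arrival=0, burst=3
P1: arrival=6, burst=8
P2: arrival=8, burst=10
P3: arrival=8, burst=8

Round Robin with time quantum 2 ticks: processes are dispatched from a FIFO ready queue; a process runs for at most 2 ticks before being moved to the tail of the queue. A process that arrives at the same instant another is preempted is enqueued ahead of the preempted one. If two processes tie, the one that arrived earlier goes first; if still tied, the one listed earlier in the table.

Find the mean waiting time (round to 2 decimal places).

Timeline: | P0 0-3 | idle 3-6 | P1 6-8 | P2 8-10 | P3 10-12 | P1 12-14 | P2 14-16 | P3 16-18 | P1 18-20 | P2 20-22 | P3 22-24 | P1 24-26 | P2 26-28 | P3 28-30 | P2 30-32 |
Completion: P0=3  P1=26  P2=32  P3=30
Waiting times: P0=0, P1=12, P2=14, P3=14
Average waiting = (0+12+14+14) / 4 = 40/4 = 10.00

10.00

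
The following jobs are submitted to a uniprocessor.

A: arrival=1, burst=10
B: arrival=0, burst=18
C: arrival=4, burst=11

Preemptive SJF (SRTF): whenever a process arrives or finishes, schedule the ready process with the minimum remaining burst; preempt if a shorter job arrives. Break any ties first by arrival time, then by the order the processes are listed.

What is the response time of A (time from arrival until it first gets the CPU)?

0

Gantt: | B 0-1 | A 1-11 | C 11-22 | B 22-39 |
Completion: A=11  B=39  C=22
Turnaround (C−A): A=10  B=39  C=18
Response(A) = first start − arrival = 1 − 1 = 0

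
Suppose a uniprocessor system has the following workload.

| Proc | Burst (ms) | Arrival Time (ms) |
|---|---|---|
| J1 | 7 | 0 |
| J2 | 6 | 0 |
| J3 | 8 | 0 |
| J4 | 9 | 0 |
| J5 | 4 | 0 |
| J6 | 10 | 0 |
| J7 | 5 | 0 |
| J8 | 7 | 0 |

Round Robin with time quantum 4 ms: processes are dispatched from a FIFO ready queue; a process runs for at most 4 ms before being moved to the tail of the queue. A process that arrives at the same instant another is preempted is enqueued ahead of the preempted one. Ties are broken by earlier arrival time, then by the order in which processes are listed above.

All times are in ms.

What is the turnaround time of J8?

53

Timeline: | J1 0-4 | J2 4-8 | J3 8-12 | J4 12-16 | J5 16-20 | J6 20-24 | J7 24-28 | J8 28-32 | J1 32-35 | J2 35-37 | J3 37-41 | J4 41-45 | J6 45-49 | J7 49-50 | J8 50-53 | J4 53-54 | J6 54-56 |
Completion: J1=35  J2=37  J3=41  J4=54  J5=20  J6=56  J7=50  J8=53
Turnaround (C−A): J1=35  J2=37  J3=41  J4=54  J5=20  J6=56  J7=50  J8=53
Turnaround(J8) = completion − arrival = 53 − 0 = 53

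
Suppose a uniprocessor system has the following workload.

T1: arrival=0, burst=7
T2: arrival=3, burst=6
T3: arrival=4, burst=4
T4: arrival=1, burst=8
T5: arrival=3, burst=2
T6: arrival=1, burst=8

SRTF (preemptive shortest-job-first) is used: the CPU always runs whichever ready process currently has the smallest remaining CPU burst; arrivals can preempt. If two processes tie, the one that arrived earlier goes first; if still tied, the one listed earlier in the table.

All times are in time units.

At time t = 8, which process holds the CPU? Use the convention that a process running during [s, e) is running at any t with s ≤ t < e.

T1

Schedule: | T1 0-3 | T5 3-5 | T1 5-9 | T3 9-13 | T2 13-19 | T4 19-27 | T6 27-35 |
Completion: T1=9  T2=19  T3=13  T4=27  T5=5  T6=35
Turnaround (C−A): T1=9  T2=16  T3=9  T4=26  T5=2  T6=34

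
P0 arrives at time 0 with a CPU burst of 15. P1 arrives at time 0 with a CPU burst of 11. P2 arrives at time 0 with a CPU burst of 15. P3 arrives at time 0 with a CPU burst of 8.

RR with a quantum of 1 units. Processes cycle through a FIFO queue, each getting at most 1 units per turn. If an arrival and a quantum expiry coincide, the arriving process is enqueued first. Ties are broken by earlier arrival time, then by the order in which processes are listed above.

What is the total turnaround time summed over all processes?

169

Timeline: | P0 0-1 | P1 1-2 | P2 2-3 | P3 3-4 | P0 4-5 | P1 5-6 | P2 6-7 | P3 7-8 | P0 8-9 | P1 9-10 | P2 10-11 | P3 11-12 | P0 12-13 | P1 13-14 | P2 14-15 | P3 15-16 | P0 16-17 | P1 17-18 | P2 18-19 | P3 19-20 | P0 20-21 | P1 21-22 | P2 22-23 | P3 23-24 | P0 24-25 | P1 25-26 | P2 26-27 | P3 27-28 | P0 28-29 | P1 29-30 | P2 30-31 | P3 31-32 | P0 32-33 | P1 33-34 | P2 34-35 | P0 35-36 | P1 36-37 | P2 37-38 | P0 38-39 | P1 39-40 | P2 40-41 | P0 41-42 | P2 42-43 | P0 43-44 | P2 44-45 | P0 45-46 | P2 46-47 | P0 47-48 | P2 48-49 |
Completion: P0=48  P1=40  P2=49  P3=32
Turnaround (C−A): P0=48  P1=40  P2=49  P3=32
Turnaround = completion − arrival: P0=48, P1=40, P2=49, P3=32
Total turnaround = 48 + 40 + 49 + 32 = 169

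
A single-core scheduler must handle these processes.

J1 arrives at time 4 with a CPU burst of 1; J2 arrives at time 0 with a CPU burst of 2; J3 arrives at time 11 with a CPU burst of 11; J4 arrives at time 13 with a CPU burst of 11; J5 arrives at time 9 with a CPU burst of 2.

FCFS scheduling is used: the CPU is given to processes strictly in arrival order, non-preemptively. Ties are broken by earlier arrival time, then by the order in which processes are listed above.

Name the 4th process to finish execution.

J3

Timeline: | J2 0-2 | idle 2-4 | J1 4-5 | idle 5-9 | J5 9-11 | J3 11-22 | J4 22-33 |
Completion: J1=5  J2=2  J3=22  J4=33  J5=11
Turnaround (C−A): J1=1  J2=2  J3=11  J4=20  J5=2
Finish order: J2 → J1 → J5 → J3 → J4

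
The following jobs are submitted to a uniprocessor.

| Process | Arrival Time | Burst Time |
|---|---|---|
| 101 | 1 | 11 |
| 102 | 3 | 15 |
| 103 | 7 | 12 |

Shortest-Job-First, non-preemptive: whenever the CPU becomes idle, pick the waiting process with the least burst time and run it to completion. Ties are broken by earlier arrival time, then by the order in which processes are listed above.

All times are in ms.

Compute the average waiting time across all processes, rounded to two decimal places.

Schedule: | idle 0-1 | 101 1-12 | 103 12-24 | 102 24-39 |
Completion: 101=12  102=39  103=24
Waiting times: 101=0, 102=21, 103=5
Average waiting = (0+21+5) / 3 = 26/3 = 8.67

8.67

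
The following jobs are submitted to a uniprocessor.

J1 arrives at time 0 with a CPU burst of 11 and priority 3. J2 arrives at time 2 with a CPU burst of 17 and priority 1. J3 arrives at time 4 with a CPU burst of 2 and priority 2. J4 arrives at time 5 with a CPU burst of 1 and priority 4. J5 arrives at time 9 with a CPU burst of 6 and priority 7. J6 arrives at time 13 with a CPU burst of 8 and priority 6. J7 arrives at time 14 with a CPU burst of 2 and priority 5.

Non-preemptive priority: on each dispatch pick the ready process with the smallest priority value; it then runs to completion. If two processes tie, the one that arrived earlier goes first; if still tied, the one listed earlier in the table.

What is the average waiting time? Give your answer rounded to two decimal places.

18.14

Timeline: | J1 0-11 | J2 11-28 | J3 28-30 | J4 30-31 | J7 31-33 | J6 33-41 | J5 41-47 |
Completion: J1=11  J2=28  J3=30  J4=31  J5=47  J6=41  J7=33
Turnaround (C−A): J1=11  J2=26  J3=26  J4=26  J5=38  J6=28  J7=19
Waiting times: J1=0, J2=9, J3=24, J4=25, J5=32, J6=20, J7=17
Average waiting = (0+9+24+25+32+20+17) / 7 = 127/7 = 18.14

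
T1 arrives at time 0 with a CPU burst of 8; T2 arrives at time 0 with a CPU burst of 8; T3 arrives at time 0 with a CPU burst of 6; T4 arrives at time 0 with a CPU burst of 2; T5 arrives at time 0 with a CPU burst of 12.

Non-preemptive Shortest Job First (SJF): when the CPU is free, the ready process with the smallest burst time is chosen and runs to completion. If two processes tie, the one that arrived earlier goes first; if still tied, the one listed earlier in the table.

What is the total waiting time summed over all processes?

Schedule: | T4 0-2 | T3 2-8 | T1 8-16 | T2 16-24 | T5 24-36 |
Completion: T1=16  T2=24  T3=8  T4=2  T5=36
Turnaround (C−A): T1=16  T2=24  T3=8  T4=2  T5=36
Waiting = turnaround − burst: T1=8, T2=16, T3=2, T4=0, T5=24
Total waiting = 8 + 16 + 2 + 0 + 24 = 50

50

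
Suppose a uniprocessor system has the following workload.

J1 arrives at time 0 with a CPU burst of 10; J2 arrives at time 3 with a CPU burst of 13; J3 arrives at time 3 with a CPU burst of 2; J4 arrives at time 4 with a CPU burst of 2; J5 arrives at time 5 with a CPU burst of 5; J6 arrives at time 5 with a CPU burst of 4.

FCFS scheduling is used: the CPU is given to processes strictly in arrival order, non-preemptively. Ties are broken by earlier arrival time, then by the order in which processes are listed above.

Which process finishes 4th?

J4

Gantt: | J1 0-10 | J2 10-23 | J3 23-25 | J4 25-27 | J5 27-32 | J6 32-36 |
Completion: J1=10  J2=23  J3=25  J4=27  J5=32  J6=36
Turnaround (C−A): J1=10  J2=20  J3=22  J4=23  J5=27  J6=31
Finish order: J1 → J2 → J3 → J4 → J5 → J6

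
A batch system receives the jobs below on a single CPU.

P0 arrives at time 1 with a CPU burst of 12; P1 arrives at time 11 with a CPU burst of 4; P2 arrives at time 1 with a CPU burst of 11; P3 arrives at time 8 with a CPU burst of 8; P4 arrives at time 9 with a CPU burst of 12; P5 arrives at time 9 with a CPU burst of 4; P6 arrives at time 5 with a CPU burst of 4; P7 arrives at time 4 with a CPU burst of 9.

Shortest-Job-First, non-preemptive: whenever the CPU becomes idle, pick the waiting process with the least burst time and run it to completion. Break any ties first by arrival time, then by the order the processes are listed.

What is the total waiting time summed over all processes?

Gantt: | idle 0-1 | P2 1-12 | P6 12-16 | P5 16-20 | P1 20-24 | P3 24-32 | P7 32-41 | P0 41-53 | P4 53-65 |
Completion: P0=53  P1=24  P2=12  P3=32  P4=65  P5=20  P6=16  P7=41
Turnaround (C−A): P0=52  P1=13  P2=11  P3=24  P4=56  P5=11  P6=11  P7=37
Waiting = turnaround − burst: P0=40, P1=9, P2=0, P3=16, P4=44, P5=7, P6=7, P7=28
Total waiting = 40 + 9 + 0 + 16 + 44 + 7 + 7 + 28 = 151

151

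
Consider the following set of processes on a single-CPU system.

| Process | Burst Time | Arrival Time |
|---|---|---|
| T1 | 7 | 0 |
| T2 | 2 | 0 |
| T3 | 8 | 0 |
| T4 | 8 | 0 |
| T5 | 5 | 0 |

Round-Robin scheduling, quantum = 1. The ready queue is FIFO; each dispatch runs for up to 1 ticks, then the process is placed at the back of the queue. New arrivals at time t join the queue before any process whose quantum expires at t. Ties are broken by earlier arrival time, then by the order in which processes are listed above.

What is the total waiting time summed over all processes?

84

Timeline: | T1 0-1 | T2 1-2 | T3 2-3 | T4 3-4 | T5 4-5 | T1 5-6 | T2 6-7 | T3 7-8 | T4 8-9 | T5 9-10 | T1 10-11 | T3 11-12 | T4 12-13 | T5 13-14 | T1 14-15 | T3 15-16 | T4 16-17 | T5 17-18 | T1 18-19 | T3 19-20 | T4 20-21 | T5 21-22 | T1 22-23 | T3 23-24 | T4 24-25 | T1 25-26 | T3 26-27 | T4 27-28 | T3 28-29 | T4 29-30 |
Completion: T1=26  T2=7  T3=29  T4=30  T5=22
Turnaround (C−A): T1=26  T2=7  T3=29  T4=30  T5=22
Waiting = turnaround − burst: T1=19, T2=5, T3=21, T4=22, T5=17
Total waiting = 19 + 5 + 21 + 22 + 17 = 84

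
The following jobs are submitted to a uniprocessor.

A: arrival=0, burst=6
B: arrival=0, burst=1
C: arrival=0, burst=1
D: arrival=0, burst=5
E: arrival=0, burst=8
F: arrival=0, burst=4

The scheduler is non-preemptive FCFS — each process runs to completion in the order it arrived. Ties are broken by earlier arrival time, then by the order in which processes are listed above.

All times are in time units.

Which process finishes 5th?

E

Schedule: | A 0-6 | B 6-7 | C 7-8 | D 8-13 | E 13-21 | F 21-25 |
Completion: A=6  B=7  C=8  D=13  E=21  F=25
Turnaround (C−A): A=6  B=7  C=8  D=13  E=21  F=25
Finish order: A → B → C → D → E → F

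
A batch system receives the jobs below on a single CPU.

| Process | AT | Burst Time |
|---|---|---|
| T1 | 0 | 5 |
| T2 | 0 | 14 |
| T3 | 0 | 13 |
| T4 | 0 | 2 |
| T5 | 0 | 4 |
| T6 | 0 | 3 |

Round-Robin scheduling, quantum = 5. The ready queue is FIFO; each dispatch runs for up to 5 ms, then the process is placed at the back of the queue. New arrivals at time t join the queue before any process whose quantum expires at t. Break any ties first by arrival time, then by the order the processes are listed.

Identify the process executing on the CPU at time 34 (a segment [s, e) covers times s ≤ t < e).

T2

Gantt: | T1 0-5 | T2 5-10 | T3 10-15 | T4 15-17 | T5 17-21 | T6 21-24 | T2 24-29 | T3 29-34 | T2 34-38 | T3 38-41 |
Completion: T1=5  T2=38  T3=41  T4=17  T5=21  T6=24
Turnaround (C−A): T1=5  T2=38  T3=41  T4=17  T5=21  T6=24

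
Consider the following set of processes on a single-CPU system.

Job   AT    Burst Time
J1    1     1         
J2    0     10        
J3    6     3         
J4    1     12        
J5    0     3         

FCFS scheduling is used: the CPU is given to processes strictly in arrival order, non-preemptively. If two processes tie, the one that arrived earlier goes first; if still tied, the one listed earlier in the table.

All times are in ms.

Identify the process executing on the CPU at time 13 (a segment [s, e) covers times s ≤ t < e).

J1

Timeline: | J2 0-10 | J5 10-13 | J1 13-14 | J4 14-26 | J3 26-29 |
Completion: J1=14  J2=10  J3=29  J4=26  J5=13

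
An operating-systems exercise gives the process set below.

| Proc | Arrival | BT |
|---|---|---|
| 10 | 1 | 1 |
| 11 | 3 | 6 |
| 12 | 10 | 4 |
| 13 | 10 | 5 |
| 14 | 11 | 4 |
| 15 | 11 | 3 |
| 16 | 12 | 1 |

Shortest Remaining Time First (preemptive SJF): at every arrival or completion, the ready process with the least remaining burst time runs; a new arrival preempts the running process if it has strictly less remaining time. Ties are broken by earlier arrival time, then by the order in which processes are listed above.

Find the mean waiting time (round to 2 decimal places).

3.43

Gantt: | idle 0-1 | 10 1-2 | idle 2-3 | 11 3-9 | idle 9-10 | 12 10-12 | 16 12-13 | 12 13-15 | 15 15-18 | 14 18-22 | 13 22-27 |
Completion: 10=2  11=9  12=15  13=27  14=22  15=18  16=13
Turnaround (C−A): 10=1  11=6  12=5  13=17  14=11  15=7  16=1
Waiting times: 10=0, 11=0, 12=1, 13=12, 14=7, 15=4, 16=0
Average waiting = (0+0+1+12+7+4+0) / 7 = 24/7 = 3.43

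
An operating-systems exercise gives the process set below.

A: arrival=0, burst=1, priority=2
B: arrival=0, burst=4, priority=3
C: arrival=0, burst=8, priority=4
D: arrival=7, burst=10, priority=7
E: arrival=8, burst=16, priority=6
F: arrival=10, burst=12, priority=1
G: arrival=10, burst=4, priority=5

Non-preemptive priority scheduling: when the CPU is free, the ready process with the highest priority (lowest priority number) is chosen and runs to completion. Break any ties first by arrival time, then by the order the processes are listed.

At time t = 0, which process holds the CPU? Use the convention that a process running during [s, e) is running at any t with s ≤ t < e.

A

Gantt: | A 0-1 | B 1-5 | C 5-13 | F 13-25 | G 25-29 | E 29-45 | D 45-55 |
Completion: A=1  B=5  C=13  D=55  E=45  F=25  G=29
Turnaround (C−A): A=1  B=5  C=13  D=48  E=37  F=15  G=19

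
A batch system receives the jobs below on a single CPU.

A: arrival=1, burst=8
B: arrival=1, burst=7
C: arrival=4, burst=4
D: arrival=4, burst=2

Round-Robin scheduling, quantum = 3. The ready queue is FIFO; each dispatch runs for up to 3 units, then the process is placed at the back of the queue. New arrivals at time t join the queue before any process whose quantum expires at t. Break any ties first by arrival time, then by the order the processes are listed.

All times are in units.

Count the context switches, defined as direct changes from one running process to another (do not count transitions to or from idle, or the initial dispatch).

8

Gantt: | idle 0-1 | A 1-4 | B 4-7 | C 7-10 | D 10-12 | A 12-15 | B 15-18 | C 18-19 | A 19-21 | B 21-22 |
Completion: A=21  B=22  C=19  D=12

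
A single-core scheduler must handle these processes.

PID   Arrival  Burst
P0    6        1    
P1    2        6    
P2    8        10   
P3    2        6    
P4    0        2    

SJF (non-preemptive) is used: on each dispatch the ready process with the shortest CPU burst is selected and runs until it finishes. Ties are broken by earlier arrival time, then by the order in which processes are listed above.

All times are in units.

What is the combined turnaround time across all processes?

Gantt: | P4 0-2 | P1 2-8 | P0 8-9 | P3 9-15 | P2 15-25 |
Completion: P0=9  P1=8  P2=25  P3=15  P4=2
Turnaround = completion − arrival: P0=3, P1=6, P2=17, P3=13, P4=2
Total turnaround = 3 + 6 + 17 + 13 + 2 = 41

41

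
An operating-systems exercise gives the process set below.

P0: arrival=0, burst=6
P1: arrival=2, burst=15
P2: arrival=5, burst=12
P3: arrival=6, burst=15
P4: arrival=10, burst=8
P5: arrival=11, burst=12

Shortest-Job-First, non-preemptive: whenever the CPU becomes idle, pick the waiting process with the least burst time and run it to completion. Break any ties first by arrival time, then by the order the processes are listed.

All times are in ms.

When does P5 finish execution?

38

Schedule: | P0 0-6 | P2 6-18 | P4 18-26 | P5 26-38 | P1 38-53 | P3 53-68 |
Completion: P0=6  P1=53  P2=18  P3=68  P4=26  P5=38
Turnaround (C−A): P0=6  P1=51  P2=13  P3=62  P4=16  P5=27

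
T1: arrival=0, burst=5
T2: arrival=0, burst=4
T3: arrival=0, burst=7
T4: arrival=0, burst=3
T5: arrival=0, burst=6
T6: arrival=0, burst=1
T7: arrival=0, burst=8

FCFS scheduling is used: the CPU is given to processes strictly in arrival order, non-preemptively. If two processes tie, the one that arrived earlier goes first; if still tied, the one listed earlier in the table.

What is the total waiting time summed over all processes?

Timeline: | T1 0-5 | T2 5-9 | T3 9-16 | T4 16-19 | T5 19-25 | T6 25-26 | T7 26-34 |
Completion: T1=5  T2=9  T3=16  T4=19  T5=25  T6=26  T7=34
Turnaround (C−A): T1=5  T2=9  T3=16  T4=19  T5=25  T6=26  T7=34
Waiting = turnaround − burst: T1=0, T2=5, T3=9, T4=16, T5=19, T6=25, T7=26
Total waiting = 0 + 5 + 9 + 16 + 19 + 25 + 26 = 100

100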